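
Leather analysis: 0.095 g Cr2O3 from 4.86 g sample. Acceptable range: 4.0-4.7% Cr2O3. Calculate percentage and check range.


Cr2O3% = 0.095 / 4.86 x 100 = 1.95%
Acceptable range: 4.0 to 4.7%
Within range: No


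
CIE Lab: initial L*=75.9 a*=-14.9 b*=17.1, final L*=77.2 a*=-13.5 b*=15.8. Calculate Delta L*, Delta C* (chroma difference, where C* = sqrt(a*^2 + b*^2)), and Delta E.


Delta L* = 1.3
Delta C* = -1.90
Delta E = 2.31


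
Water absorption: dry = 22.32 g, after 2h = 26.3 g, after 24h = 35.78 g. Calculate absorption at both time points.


WA (2h) = (26.3 - 22.32) / 22.32 x 100 = 17.8%
WA (24h) = (35.78 - 22.32) / 22.32 x 100 = 60.3%


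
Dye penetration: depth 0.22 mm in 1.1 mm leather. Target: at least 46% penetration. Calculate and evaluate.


Penetration = 0.22 / 1.1 x 100 = 20.0%
Target: 46%
Meets target: No


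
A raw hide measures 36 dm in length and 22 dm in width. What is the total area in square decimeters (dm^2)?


792 dm^2

Area = length x width
Area = 36 x 22 = 792 dm^2


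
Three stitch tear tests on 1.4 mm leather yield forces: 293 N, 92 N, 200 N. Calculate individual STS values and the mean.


STS1 = 209.3 N/mm
STS2 = 65.7 N/mm
STS3 = 142.9 N/mm
Mean = 139.3 N/mm

STS1 = 293 / 1.4 = 209.3 N/mm
STS2 = 92 / 1.4 = 65.7 N/mm
STS3 = 200 / 1.4 = 142.9 N/mm
Mean = (209.3 + 65.7 + 142.9) / 3 = 139.3 N/mm


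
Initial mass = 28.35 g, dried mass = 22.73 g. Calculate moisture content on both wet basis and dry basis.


Wet basis = 19.8%
Dry basis = 24.7%


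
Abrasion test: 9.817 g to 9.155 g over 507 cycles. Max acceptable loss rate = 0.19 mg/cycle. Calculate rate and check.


Rate = 1.306 mg/cycle
Passes: No

Loss = 9.817 - 9.155 = 0.662 g
Rate = 0.662 g / 507 cycles x 1000 = 1.306 mg/cycle
Max = 0.19 mg/cycle
Passes: No


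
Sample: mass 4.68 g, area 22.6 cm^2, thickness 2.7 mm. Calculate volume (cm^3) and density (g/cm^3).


Thickness in cm = 2.7 / 10 = 0.27 cm
Volume = 22.6 x 0.27 = 6.102 cm^3
Density = 4.68 / 6.102 = 0.767 g/cm^3


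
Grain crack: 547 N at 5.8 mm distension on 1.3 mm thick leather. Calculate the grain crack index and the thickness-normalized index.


Crack index = 547 / 5.8 = 94.3 N/mm
Normalized = 94.3 / 1.3 = 72.5 N/mm per mm


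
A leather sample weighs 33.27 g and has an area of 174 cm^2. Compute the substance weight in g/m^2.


1912.1 g/m^2

Substance weight = mass / area x 10000
SW = 33.27 / 174 x 10000
SW = 1912.1 g/m^2


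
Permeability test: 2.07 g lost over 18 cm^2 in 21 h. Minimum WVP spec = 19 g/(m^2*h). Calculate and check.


WVP = 2.07 / (18 x 21) x 10000 = 54.76 g/(m^2*h)
Minimum: 19 g/(m^2*h)
Meets spec: Yes


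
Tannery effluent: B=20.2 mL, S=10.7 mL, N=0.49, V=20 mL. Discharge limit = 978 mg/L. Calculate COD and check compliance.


COD = 1862.0 mg/L
Compliant: No

COD = (20.2 - 10.7) x 0.49 x 8000 / 20 = 1862.0 mg/L
Limit: 978 mg/L
Compliant: No


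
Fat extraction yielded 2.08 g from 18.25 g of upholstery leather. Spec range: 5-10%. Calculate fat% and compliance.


Fat content = 11.4%
Compliant: No

Fat% = 2.08 / 18.25 x 100 = 11.4%
Spec range: 5-10%
Compliant: No


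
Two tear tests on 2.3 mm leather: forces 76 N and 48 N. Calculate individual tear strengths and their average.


Tear 1 = 33.0 N/mm
Tear 2 = 20.9 N/mm
Average = 27.0 N/mm


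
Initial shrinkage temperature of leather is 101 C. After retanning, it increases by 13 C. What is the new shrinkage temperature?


New Ts = 101 + 13 = 114 C


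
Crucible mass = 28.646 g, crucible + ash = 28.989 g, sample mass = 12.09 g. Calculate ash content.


Ash mass = 0.343 g
Ash content = 2.84%

Ash mass = 28.989 - 28.646 = 0.343 g
Ash% = 0.343 / 12.09 x 100 = 2.84%


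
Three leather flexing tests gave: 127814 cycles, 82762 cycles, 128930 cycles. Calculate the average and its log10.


Average = (127814 + 82762 + 128930) / 3 = 113169 cycles
log10(113169) = 5.05


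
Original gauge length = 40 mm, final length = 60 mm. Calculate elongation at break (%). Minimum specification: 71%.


Elongation = 50.0%
Meets spec: No

Extension = 60 - 40 = 20 mm
Elongation = 20 / 40 x 100 = 50.0%
Minimum required: 71%
Meets specification: No


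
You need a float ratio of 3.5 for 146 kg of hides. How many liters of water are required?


511.0 L

Water = hide weight x target ratio
Water = 146 x 3.5 = 511.0 L


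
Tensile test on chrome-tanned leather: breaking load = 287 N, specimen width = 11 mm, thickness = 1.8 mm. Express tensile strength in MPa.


14.49 MPa

Cross-section = 11 x 1.8 = 19.8 mm^2
TS = 287 / 19.8 = 14.49 MPa
(1 N/mm^2 = 1 MPa)


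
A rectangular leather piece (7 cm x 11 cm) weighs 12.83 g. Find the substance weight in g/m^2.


Area = 7 x 11 = 77 cm^2
SW = 12.83 / 77 x 10000 = 1666.2 g/m^2


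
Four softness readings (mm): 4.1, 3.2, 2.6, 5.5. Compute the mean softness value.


Sum = 4.1 + 3.2 + 2.6 + 5.5
Mean = 15.4 / 4 = 3.85 mm


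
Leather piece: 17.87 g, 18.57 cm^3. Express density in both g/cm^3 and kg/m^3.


Density = 17.87 / 18.57 = 0.962 g/cm^3
Convert: 0.962 x 1000 = 962 kg/m^3


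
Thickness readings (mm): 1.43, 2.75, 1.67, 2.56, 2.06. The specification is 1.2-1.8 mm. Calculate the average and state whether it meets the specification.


Average = 2.09 mm
Within specification: No


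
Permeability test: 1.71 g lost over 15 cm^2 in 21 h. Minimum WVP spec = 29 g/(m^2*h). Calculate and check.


WVP = 54.29 g/(m^2*h)
Meets specification: Yes


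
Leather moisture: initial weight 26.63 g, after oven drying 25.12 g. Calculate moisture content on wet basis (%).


Moisture = 26.63 - 25.12 = 1.51 g
MC = 1.51 / 26.63 x 100 = 5.7%


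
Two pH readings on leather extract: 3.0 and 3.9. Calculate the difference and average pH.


Difference = 0.9
Average pH = 3.45

Difference = |3.0 - 3.9| = 0.9
Average = (3.0 + 3.9) / 2 = 3.45


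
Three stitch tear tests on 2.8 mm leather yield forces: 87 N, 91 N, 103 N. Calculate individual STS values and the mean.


STS1 = 31.1 N/mm
STS2 = 32.5 N/mm
STS3 = 36.8 N/mm
Mean = 33.5 N/mm

STS1 = 87 / 2.8 = 31.1 N/mm
STS2 = 91 / 2.8 = 32.5 N/mm
STS3 = 103 / 2.8 = 36.8 N/mm
Mean = (31.1 + 32.5 + 36.8) / 3 = 33.5 N/mm


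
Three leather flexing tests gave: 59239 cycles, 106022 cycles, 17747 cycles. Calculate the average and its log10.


Average = (59239 + 106022 + 17747) / 3 = 61003 cycles
log10(61003) = 4.79


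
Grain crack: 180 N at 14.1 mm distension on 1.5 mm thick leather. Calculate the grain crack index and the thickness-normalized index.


Crack index = 12.8 N/mm
Normalized index = 8.5 N/mm per mm

Crack index = 180 / 14.1 = 12.8 N/mm
Normalized = 12.8 / 1.5 = 8.5 N/mm per mm


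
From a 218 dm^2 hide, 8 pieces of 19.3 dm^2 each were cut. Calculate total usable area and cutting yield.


Total usable = 8 x 19.3 = 154.4 dm^2
Yield = 154.4 / 218 x 100 = 70.8%


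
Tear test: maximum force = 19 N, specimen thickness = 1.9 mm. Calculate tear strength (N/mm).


Tear strength = force / thickness
Tear = 19 / 1.9 = 10.0 N/mm


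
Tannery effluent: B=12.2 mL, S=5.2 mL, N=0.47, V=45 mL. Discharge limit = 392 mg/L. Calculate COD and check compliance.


COD = (12.2 - 5.2) x 0.47 x 8000 / 45 = 584.9 mg/L
Limit: 392 mg/L
Compliant: No


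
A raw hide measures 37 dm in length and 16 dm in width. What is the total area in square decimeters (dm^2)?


Area = length x width
Area = 37 x 16 = 592 dm^2


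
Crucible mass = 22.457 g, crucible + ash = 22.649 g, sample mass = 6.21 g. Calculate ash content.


Ash mass = 0.192 g
Ash content = 3.09%

Ash mass = 22.649 - 22.457 = 0.192 g
Ash% = 0.192 / 6.21 x 100 = 3.09%


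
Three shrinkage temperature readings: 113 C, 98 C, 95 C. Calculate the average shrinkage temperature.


102.0 C


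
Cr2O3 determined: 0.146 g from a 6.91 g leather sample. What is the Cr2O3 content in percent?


2.11%

Cr2O3% = 0.146 / 6.91 x 100
Cr2O3% = 2.11%


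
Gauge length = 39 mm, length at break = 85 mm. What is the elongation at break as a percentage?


117.9%


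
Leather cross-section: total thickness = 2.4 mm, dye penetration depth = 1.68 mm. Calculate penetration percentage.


70.0%

Penetration% = 1.68 / 2.4 x 100
Penetration = 70.0%


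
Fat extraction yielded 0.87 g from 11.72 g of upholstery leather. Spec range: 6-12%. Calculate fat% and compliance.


Fat content = 7.4%
Compliant: Yes

Fat% = 0.87 / 11.72 x 100 = 7.4%
Spec range: 6-12%
Compliant: Yes


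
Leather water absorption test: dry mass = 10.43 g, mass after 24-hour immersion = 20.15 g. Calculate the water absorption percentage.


Water absorbed = 20.15 - 10.43 = 9.72 g
WA% = 9.72 / 10.43 x 100 = 93.2%


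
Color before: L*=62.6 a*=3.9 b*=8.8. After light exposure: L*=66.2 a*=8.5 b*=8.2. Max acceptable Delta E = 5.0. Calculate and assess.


dL = 3.6, da = 4.6, db = -0.6
dE = sqrt((3.6)^2 + (4.6)^2 + (-0.6)^2) = 5.87
Max = 5.0
Passes: No


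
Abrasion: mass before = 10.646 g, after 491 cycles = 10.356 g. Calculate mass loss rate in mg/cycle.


Mass loss = 10.646 - 10.356 = 0.290 g
Rate = 0.290 / 491 x 1000 = 0.591 mg/cycle


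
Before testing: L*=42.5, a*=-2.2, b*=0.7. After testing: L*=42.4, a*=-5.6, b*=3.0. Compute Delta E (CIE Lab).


dL = 42.4 - 42.5 = -0.1
da = -5.6 - (-2.2) = -3.4
db = 3.0 - 0.7 = 2.3
dE = sqrt((-0.1)^2 + (-3.4)^2 + (2.3)^2) = 4.11


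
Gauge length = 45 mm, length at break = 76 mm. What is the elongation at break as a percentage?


Extension = 76 - 45 = 31 mm
Elongation = 31 / 45 x 100 = 68.9%


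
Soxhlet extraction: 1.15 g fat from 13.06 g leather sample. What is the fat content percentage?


8.8%


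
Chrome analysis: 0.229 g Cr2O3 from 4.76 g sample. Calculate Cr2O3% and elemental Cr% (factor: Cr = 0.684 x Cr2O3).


Cr2O3 = 4.81%
Cr = 3.29%

Cr2O3% = 0.229 / 4.76 x 100 = 4.81%
Cr% = 4.81 x 0.684 = 3.29%


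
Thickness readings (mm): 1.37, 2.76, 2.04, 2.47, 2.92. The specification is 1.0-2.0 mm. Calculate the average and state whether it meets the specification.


Average = 2.31 mm
Within specification: No


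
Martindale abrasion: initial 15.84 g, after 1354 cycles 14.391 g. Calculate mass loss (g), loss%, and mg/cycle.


Loss = 15.84 - 14.391 = 1.449 g
Loss% = 1.449 / 15.84 x 100 = 9.15%
Rate = 1.449 / 1354 x 1000 = 1.070 mg/cycle


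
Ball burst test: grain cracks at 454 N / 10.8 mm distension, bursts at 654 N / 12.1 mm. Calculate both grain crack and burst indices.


Crack index = 454 / 10.8 = 42.0 N/mm
Burst index = 654 / 12.1 = 54.0 N/mm


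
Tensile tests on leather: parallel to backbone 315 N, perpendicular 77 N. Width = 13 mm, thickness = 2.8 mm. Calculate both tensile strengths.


Area = 13 x 2.8 = 36.4 mm^2
TS (parallel) = 315 / 36.4 = 8.65 N/mm^2
TS (perpendicular) = 77 / 36.4 = 2.12 N/mm^2


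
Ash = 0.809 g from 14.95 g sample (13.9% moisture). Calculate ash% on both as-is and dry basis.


As-is ash% = 0.809 / 14.95 x 100 = 5.41%
Dry mass = 14.95 x (100 - 13.9) / 100 = 12.87195 g
Dry-basis ash% = 0.809 / 12.87195 x 100 = 6.28%


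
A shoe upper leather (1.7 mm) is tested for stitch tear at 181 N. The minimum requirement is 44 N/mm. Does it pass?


STS = 181 / 1.7 = 106.5 N/mm
Minimum required: 44 N/mm
Passes: Yes


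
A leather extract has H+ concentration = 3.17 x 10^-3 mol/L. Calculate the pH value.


pH = 2.50


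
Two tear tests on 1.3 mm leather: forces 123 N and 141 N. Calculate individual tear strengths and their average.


Tear 1 = 123 / 1.3 = 94.6 N/mm
Tear 2 = 141 / 1.3 = 108.5 N/mm
Average = (94.6 + 108.5) / 2 = 101.6 N/mm


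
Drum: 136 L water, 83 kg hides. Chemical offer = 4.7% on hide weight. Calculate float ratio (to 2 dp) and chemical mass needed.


Float ratio = 136 / 83 = 1.64
Chemical = 83 x 4.7 / 100 = 3.901 kg


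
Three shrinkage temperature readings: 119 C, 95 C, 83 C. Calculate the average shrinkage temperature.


99.0 C

Average = (119 + 95 + 83) / 3
Average = 297 / 3 = 99.0 C


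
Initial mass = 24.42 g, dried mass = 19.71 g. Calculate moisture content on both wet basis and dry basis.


Wet basis = 19.3%
Dry basis = 23.9%

Moisture lost = 24.42 - 19.71 = 4.71 g
Wet basis MC = 4.71 / 24.42 x 100 = 19.3%
Dry basis MC = 4.71 / 19.71 x 100 = 23.9%


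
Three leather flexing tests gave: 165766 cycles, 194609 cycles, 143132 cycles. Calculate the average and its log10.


Average = 167836 cycles
log10 = 5.22

Average = (165766 + 194609 + 143132) / 3 = 167836 cycles
log10(167836) = 5.22


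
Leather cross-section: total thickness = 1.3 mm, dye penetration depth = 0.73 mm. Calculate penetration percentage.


Penetration% = 0.73 / 1.3 x 100
Penetration = 56.2%


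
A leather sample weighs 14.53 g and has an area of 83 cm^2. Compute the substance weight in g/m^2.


Substance weight = mass / area x 10000
SW = 14.53 / 83 x 10000
SW = 1750.6 g/m^2


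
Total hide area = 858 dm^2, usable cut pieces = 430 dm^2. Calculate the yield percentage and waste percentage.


Yield = 50.1%
Waste = 49.9%


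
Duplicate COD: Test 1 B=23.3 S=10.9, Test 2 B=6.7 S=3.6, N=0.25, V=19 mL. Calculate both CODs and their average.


COD1 = 1305.3 mg/L
COD2 = 326.3 mg/L
Average = 815.8 mg/L


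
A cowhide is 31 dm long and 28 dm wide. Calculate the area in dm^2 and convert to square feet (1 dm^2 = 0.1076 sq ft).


Area = 31 x 28 = 868 dm^2
Conversion: 868 x 0.1076 = 93.40 sq ft


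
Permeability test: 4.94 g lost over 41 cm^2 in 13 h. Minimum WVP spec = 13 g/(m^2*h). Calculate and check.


WVP = 4.94 / (41 x 13) x 10000 = 92.68 g/(m^2*h)
Minimum: 13 g/(m^2*h)
Meets spec: Yes


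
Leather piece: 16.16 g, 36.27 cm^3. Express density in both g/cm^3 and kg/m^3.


Density = 16.16 / 36.27 = 0.446 g/cm^3
Convert: 0.446 x 1000 = 446 kg/m^3


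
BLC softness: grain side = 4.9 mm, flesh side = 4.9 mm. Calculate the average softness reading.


Average = (4.9 + 4.9) / 2
Average = 4.90 mm


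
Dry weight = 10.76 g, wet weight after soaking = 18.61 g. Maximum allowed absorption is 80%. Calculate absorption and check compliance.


WA = (18.61 - 10.76) / 10.76 x 100 = 73.0%
Maximum allowed: 80%
Compliant: Yes


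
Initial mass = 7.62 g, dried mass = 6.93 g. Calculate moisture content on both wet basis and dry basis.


Moisture lost = 7.62 - 6.93 = 0.69 g
Wet basis MC = 0.69 / 7.62 x 100 = 9.1%
Dry basis MC = 0.69 / 6.93 x 100 = 10.0%


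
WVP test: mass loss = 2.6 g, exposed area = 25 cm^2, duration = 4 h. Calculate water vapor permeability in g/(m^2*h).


WVP = mass_loss / (area x time) x 10000
WVP = 2.6 / (25 x 4) x 10000
WVP = 2.6 / 100 x 10000 = 260.00 g/(m^2*h)


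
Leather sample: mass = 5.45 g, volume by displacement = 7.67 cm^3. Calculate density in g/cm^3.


Density = mass / volume
Density = 5.45 / 7.67 = 0.711 g/cm^3


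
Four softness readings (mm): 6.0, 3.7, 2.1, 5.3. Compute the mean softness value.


Sum = 6.0 + 3.7 + 2.1 + 5.3
Mean = 17.1 / 4 = 4.28 mm


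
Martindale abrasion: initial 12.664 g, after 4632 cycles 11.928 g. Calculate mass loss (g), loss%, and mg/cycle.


Loss = 12.664 - 11.928 = 0.736 g
Loss% = 0.736 / 12.664 x 100 = 5.81%
Rate = 0.736 / 4632 x 1000 = 0.159 mg/cycle


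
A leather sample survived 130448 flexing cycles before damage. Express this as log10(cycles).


5.12

log10(130448) = 5.12


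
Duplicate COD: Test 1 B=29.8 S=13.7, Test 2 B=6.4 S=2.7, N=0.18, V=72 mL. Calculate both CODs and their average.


COD1 = 322.0 mg/L
COD2 = 74.0 mg/L
Average = 198.0 mg/L

COD1 = (29.8 - 13.7) x 0.18 x 8000 / 72 = 322.0 mg/L
COD2 = (6.4 - 2.7) x 0.18 x 8000 / 72 = 74.0 mg/L
Average = (322.0 + 74.0) / 2 = 198.0 mg/L


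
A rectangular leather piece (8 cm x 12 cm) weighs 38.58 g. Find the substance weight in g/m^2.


4018.8 g/m^2

Area = 8 x 12 = 96 cm^2
SW = 38.58 / 96 x 10000 = 4018.8 g/m^2


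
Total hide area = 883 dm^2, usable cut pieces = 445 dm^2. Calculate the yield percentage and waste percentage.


Yield = 50.4%
Waste = 49.6%


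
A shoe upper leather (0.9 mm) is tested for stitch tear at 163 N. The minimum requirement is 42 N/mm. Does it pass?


STS = 181.1 N/mm
Passes: Yes


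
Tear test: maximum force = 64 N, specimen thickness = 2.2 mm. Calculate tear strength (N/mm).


29.1 N/mm

Tear strength = force / thickness
Tear = 64 / 2.2 = 29.1 N/mm


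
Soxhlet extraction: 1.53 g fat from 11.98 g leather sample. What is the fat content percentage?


12.8%

Fat content = 1.53 / 11.98 x 100
Fat = 12.8%


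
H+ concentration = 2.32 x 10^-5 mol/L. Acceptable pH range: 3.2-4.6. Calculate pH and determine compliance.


pH = -log10(2.32 x 10^-5) = 4.63
Range: 3.2 to 4.6
Compliant: No


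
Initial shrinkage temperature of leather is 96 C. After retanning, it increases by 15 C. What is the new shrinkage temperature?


New Ts = 96 + 15 = 111 C


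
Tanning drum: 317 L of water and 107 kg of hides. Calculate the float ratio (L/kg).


3.0

Float ratio = water / hide weight
Ratio = 317 / 107 = 3.0


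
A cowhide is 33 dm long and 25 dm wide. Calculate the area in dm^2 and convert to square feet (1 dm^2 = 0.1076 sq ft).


825 dm^2
88.77 sq ft

Area = 33 x 25 = 825 dm^2
Conversion: 825 x 0.1076 = 88.77 sq ft


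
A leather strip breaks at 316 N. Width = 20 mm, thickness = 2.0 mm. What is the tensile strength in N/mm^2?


7.90 N/mm^2

Cross-sectional area = 20 x 2.0 = 40.0 mm^2
Tensile strength = 316 / 40.0 = 7.90 N/mm^2


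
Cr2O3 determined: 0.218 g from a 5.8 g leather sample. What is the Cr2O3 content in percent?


Cr2O3% = 0.218 / 5.8 x 100
Cr2O3% = 3.76%


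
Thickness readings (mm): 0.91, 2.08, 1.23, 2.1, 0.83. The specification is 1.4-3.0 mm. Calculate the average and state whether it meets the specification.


Average = 1.43 mm
Within specification: Yes

Sum = 7.15
Average = 7.15 / 5 = 1.43 mm
Specification range: 1.4 to 3.0 mm
Within spec: Yes


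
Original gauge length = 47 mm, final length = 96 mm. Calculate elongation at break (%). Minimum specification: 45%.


Extension = 96 - 47 = 49 mm
Elongation = 49 / 47 x 100 = 104.3%
Minimum required: 45%
Meets specification: Yes


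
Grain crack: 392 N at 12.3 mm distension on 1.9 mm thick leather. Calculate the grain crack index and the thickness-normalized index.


Crack index = 31.9 N/mm
Normalized index = 16.8 N/mm per mm


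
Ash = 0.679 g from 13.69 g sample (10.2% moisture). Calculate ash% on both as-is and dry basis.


As-is ash = 4.96%
Dry-basis ash = 5.52%

As-is ash% = 0.679 / 13.69 x 100 = 4.96%
Dry mass = 13.69 x (100 - 10.2) / 100 = 12.29362 g
Dry-basis ash% = 0.679 / 12.29362 x 100 = 5.52%


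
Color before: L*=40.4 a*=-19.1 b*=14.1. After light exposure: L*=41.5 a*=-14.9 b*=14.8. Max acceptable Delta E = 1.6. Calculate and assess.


Delta E = 4.40
Passes: No

dL = 1.1, da = 4.2, db = 0.7
dE = sqrt((1.1)^2 + (4.2)^2 + (0.7)^2) = 4.40
Max = 1.6
Passes: No


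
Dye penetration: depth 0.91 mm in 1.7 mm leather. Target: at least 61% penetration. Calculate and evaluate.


Penetration = 0.91 / 1.7 x 100 = 53.5%
Target: 61%
Meets target: No


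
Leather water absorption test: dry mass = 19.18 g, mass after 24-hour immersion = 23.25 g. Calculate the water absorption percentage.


Water absorbed = 23.25 - 19.18 = 4.07 g
WA% = 4.07 / 19.18 x 100 = 21.2%


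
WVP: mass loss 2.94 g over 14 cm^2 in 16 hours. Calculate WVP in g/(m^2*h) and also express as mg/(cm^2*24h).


WVP = 131.25 g/(m^2*h)
Daily rate = 315.00 mg/(cm^2*24h)

WVP = 2.94 / (14 x 16) x 10000 = 131.25 g/(m^2*h)
Mass loss in mg = 2.94 x 1000 = 2940 mg
Per cm^2 per 24h in mg: 2940 x 24 / (14 x 16) = 70560 / 224 = 315.00 mg/(cm^2*24h)


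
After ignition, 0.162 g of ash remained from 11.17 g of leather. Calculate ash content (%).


Ash% = 0.162 / 11.17 x 100
Ash% = 1.45%


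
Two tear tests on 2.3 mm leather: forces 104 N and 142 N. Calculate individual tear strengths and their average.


Tear 1 = 45.2 N/mm
Tear 2 = 61.7 N/mm
Average = 53.5 N/mm


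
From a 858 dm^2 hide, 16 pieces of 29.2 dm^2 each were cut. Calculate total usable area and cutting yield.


Total usable = 16 x 29.2 = 467.2 dm^2
Yield = 467.2 / 858 x 100 = 54.5%


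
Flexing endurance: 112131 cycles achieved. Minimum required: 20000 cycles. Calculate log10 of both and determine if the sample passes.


log10(112131) = 5.05
log10(20000) = 4.30
Passes: Yes


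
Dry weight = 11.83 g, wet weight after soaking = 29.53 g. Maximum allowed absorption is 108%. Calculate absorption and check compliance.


Absorption = 149.6%
Compliant: No


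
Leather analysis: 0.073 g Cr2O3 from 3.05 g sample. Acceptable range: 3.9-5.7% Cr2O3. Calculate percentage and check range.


Cr2O3 = 2.39%
Within range: No


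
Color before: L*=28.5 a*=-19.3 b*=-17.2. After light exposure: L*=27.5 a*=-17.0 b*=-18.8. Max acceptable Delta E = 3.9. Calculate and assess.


Delta E = 2.97
Passes: Yes

dL = -1.0, da = 2.3, db = -1.6
dE = sqrt((-1.0)^2 + (2.3)^2 + (-1.6)^2) = 2.97
Max = 3.9
Passes: Yes


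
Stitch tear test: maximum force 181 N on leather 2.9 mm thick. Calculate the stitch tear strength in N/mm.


62.4 N/mm


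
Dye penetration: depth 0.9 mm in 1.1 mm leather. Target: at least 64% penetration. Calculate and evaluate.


Penetration = 0.9 / 1.1 x 100 = 81.8%
Target: 64%
Meets target: Yes


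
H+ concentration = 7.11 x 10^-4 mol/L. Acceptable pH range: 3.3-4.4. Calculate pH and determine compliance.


pH = 3.15
Compliant: No

pH = -log10(7.11 x 10^-4) = 3.15
Range: 3.3 to 4.4
Compliant: No


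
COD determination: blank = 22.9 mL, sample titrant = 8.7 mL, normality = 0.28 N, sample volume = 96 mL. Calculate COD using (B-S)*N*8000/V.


331.3 mg/L


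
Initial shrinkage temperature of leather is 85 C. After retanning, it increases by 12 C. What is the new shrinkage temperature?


97 C

New Ts = 85 + 12 = 97 C


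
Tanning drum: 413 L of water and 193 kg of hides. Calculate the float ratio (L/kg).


2.1

Float ratio = water / hide weight
Ratio = 413 / 193 = 2.1


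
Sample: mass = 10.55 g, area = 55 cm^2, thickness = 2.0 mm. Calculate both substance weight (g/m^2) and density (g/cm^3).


Substance weight = 1918.2 g/m^2
Density = 0.959 g/cm^3

SW = 10.55 / 55 x 10000 = 1918.2 g/m^2
Volume = 55 x 2.0 / 10 = 11.00 cm^3
Density = 10.55 / 11.00 = 0.959 g/cm^3


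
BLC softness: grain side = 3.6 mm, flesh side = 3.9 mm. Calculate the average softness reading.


Average = (3.6 + 3.9) / 2
Average = 3.75 mm


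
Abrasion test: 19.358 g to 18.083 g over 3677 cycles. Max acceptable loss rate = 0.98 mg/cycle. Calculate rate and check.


Loss = 19.358 - 18.083 = 1.275 g
Rate = 1.275 g / 3677 cycles x 1000 = 0.347 mg/cycle
Max = 0.98 mg/cycle
Passes: Yes


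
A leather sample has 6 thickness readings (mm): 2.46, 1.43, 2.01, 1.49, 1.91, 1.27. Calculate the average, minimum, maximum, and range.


Sum = 10.57
Average = 10.57 / 6 = 1.76 mm
Minimum = 1.27 mm
Maximum = 2.46 mm
Range = 2.46 - 1.27 = 1.19 mm


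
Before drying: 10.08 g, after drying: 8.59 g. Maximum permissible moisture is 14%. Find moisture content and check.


MC = (10.08 - 8.59) / 10.08 x 100 = 14.8%
Maximum: 14%
Acceptable: No


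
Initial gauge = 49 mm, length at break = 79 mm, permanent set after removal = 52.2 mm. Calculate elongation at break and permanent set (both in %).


Elongation at break = (79 - 49) / 49 x 100 = 61.2%
Permanent set = (52.2 - 49) / 49 x 100 = 6.5%


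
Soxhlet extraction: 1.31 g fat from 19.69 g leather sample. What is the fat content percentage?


Fat content = 1.31 / 19.69 x 100
Fat = 6.7%


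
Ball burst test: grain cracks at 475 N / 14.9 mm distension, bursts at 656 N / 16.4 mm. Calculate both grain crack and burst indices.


Crack index = 475 / 14.9 = 31.9 N/mm
Burst index = 656 / 16.4 = 40.0 N/mm


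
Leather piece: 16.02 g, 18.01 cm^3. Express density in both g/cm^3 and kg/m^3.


0.890 g/cm^3
890 kg/m^3

Density = 16.02 / 18.01 = 0.890 g/cm^3
Convert: 0.890 x 1000 = 890 kg/m^3


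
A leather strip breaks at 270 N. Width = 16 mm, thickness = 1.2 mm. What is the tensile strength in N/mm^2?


14.06 N/mm^2

Cross-sectional area = 16 x 1.2 = 19.2 mm^2
Tensile strength = 270 / 19.2 = 14.06 N/mm^2


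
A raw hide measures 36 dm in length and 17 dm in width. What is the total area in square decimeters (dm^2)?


Area = length x width
Area = 36 x 17 = 612 dm^2


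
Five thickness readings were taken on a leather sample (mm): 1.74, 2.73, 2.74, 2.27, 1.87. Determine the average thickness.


Sum = 1.74 + 2.73 + 2.74 + 2.27 + 1.87 = 11.35
Average = 11.35 / 5 = 2.27 mm


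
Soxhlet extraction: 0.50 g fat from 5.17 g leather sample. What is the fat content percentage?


9.7%

Fat content = 0.50 / 5.17 x 100
Fat = 9.7%


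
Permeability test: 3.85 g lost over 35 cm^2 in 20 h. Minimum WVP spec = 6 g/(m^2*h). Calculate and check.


WVP = 3.85 / (35 x 20) x 10000 = 55.00 g/(m^2*h)
Minimum: 6 g/(m^2*h)
Meets spec: Yes


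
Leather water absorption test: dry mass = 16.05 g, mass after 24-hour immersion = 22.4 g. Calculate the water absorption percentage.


Water absorbed = 22.4 - 16.05 = 6.35 g
WA% = 6.35 / 16.05 x 100 = 39.6%


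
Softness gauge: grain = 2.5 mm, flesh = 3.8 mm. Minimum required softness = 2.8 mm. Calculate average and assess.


Average = (2.5 + 3.8) / 2 = 3.15 mm
Minimum = 2.8 mm
Meets requirement: Yes


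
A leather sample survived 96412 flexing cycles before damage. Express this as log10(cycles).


4.98

log10(96412) = 4.98


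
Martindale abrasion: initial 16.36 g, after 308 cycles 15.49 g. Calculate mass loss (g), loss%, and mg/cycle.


Mass loss = 0.870 g
Loss = 5.32%
Rate = 2.825 mg/cycle


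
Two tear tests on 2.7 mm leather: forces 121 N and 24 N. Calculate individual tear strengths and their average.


Tear 1 = 121 / 2.7 = 44.8 N/mm
Tear 2 = 24 / 2.7 = 8.9 N/mm
Average = (44.8 + 8.9) / 2 = 26.9 N/mm


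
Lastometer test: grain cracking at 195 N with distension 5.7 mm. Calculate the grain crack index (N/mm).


Grain crack index = force / distension
Index = 195 / 5.7 = 34.2 N/mm


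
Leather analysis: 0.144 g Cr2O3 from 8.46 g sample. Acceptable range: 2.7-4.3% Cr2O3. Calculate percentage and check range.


Cr2O3 = 1.70%
Within range: No


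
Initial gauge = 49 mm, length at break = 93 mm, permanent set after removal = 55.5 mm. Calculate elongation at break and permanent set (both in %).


Elongation at break = (93 - 49) / 49 x 100 = 89.8%
Permanent set = (55.5 - 49) / 49 x 100 = 13.3%


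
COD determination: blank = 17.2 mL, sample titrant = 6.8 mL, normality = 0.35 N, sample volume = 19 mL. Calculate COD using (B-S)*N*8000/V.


COD = (17.2 - 6.8) x 0.35 x 8000 / 19
COD = 10.4 x 0.35 x 8000 / 19
COD = 1532.6 mg/L


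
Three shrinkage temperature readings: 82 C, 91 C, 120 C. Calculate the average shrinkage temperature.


Average = (82 + 91 + 120) / 3
Average = 293 / 3 = 97.7 C


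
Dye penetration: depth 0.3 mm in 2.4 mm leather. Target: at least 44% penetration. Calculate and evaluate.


Penetration = 12.5%
Meets target: No

Penetration = 0.3 / 2.4 x 100 = 12.5%
Target: 44%
Meets target: No


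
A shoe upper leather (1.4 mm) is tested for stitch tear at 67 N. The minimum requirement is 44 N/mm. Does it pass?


STS = 67 / 1.4 = 47.9 N/mm
Minimum required: 44 N/mm
Passes: Yes


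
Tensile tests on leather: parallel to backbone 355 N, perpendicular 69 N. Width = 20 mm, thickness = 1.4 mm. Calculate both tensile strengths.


Parallel = 12.68 N/mm^2
Perpendicular = 2.46 N/mm^2

Area = 20 x 1.4 = 28.0 mm^2
TS (parallel) = 355 / 28.0 = 12.68 N/mm^2
TS (perpendicular) = 69 / 28.0 = 2.46 N/mm^2


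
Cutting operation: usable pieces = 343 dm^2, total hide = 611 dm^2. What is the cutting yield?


56.1%


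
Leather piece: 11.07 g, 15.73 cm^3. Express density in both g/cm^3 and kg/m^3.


0.704 g/cm^3
704 kg/m^3

Density = 11.07 / 15.73 = 0.704 g/cm^3
Convert: 0.704 x 1000 = 704 kg/m^3


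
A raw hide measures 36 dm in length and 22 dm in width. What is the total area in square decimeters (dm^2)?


Area = length x width
Area = 36 x 22 = 792 dm^2


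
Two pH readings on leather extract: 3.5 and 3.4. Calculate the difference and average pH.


Difference = 0.1
Average pH = 3.45


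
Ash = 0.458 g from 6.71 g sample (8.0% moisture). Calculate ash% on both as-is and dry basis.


As-is ash = 6.83%
Dry-basis ash = 7.42%

As-is ash% = 0.458 / 6.71 x 100 = 6.83%
Dry mass = 6.71 x (100 - 8.0) / 100 = 6.1732 g
Dry-basis ash% = 0.458 / 6.1732 x 100 = 7.42%


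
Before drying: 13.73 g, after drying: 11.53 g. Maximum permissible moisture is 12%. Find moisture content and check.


Moisture content = 16.0%
Acceptable: No

MC = (13.73 - 11.53) / 13.73 x 100 = 16.0%
Maximum: 12%
Acceptable: No


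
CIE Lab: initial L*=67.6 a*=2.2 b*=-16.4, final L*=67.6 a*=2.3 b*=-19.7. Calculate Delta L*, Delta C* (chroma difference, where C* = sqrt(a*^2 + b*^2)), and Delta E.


Delta L* = 67.6 - 67.6 = 0.0
C1* = sqrt((2.2)^2 + (-16.4)^2) = 16.547
C2* = sqrt((2.3)^2 + (-19.7)^2) = 19.834
Delta C* = 19.834 - 16.547 = 3.29
Delta E = sqrt((0.0)^2 + (0.1)^2 + (-3.3)^2) = 3.30


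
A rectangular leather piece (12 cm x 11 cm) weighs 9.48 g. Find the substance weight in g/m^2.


Area = 12 x 11 = 132 cm^2
SW = 9.48 / 132 x 10000 = 718.2 g/m^2


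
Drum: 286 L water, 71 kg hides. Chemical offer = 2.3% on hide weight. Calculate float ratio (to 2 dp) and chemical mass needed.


Float ratio = 286 / 71 = 4.03
Chemical = 71 x 2.3 / 100 = 1.633 kg


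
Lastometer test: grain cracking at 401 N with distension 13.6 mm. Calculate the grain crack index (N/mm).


29.5 N/mm

Grain crack index = force / distension
Index = 401 / 13.6 = 29.5 N/mm


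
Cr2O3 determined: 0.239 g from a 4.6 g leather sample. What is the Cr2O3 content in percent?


5.20%

Cr2O3% = 0.239 / 4.6 x 100
Cr2O3% = 5.20%


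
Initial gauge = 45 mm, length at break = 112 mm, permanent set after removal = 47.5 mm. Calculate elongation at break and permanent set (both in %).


Elongation at break = 148.9%
Permanent set = 5.6%

Elongation at break = (112 - 45) / 45 x 100 = 148.9%
Permanent set = (47.5 - 45) / 45 x 100 = 5.6%


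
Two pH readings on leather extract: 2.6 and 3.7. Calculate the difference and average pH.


Difference = 1.1
Average pH = 3.15

Difference = |2.6 - 3.7| = 1.1
Average = (2.6 + 3.7) / 2 = 3.15


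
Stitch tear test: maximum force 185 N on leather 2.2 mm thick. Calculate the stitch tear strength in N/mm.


84.1 N/mm


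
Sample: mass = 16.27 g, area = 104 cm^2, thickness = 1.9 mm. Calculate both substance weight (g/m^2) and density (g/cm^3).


SW = 16.27 / 104 x 10000 = 1564.4 g/m^2
Volume = 104 x 1.9 / 10 = 19.76 cm^3
Density = 16.27 / 19.76 = 0.823 g/cm^3


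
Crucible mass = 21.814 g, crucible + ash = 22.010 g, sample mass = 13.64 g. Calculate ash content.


Ash mass = 22.010 - 21.814 = 0.196 g
Ash% = 0.196 / 13.64 x 100 = 1.44%


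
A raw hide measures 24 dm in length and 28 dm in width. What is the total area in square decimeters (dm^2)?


672 dm^2

Area = length x width
Area = 24 x 28 = 672 dm^2


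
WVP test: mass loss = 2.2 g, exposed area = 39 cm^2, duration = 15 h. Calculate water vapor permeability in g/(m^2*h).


WVP = mass_loss / (area x time) x 10000
WVP = 2.2 / (39 x 15) x 10000
WVP = 2.2 / 585 x 10000 = 37.61 g/(m^2*h)


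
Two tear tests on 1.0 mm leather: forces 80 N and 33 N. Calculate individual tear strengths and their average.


Tear 1 = 80.0 N/mm
Tear 2 = 33.0 N/mm
Average = 56.5 N/mm

Tear 1 = 80 / 1.0 = 80.0 N/mm
Tear 2 = 33 / 1.0 = 33.0 N/mm
Average = (80.0 + 33.0) / 2 = 56.5 N/mm


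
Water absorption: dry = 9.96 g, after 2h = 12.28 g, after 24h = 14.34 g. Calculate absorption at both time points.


WA (2h) = (12.28 - 9.96) / 9.96 x 100 = 23.3%
WA (24h) = (14.34 - 9.96) / 9.96 x 100 = 44.0%


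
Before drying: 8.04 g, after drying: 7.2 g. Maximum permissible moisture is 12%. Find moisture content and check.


MC = (8.04 - 7.2) / 8.04 x 100 = 10.4%
Maximum: 12%
Acceptable: Yes


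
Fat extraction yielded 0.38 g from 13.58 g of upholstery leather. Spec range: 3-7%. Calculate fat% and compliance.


Fat content = 2.8%
Compliant: No

Fat% = 0.38 / 13.58 x 100 = 2.8%
Spec range: 3-7%
Compliant: No


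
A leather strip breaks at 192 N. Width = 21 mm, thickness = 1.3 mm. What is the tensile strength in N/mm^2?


7.03 N/mm^2


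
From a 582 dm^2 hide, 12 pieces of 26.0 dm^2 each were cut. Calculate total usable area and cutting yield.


Total usable = 12 x 26.0 = 312.0 dm^2
Yield = 312.0 / 582 x 100 = 53.6%


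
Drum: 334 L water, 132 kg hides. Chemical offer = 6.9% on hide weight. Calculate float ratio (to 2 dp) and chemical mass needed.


Float ratio = 2.53
Chemical needed = 9.108 kg

Float ratio = 334 / 132 = 2.53
Chemical = 132 x 6.9 / 100 = 9.108 kg


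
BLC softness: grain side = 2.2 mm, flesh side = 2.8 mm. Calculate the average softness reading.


Average = (2.2 + 2.8) / 2
Average = 2.50 mm


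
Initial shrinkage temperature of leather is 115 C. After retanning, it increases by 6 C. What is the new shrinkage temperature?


121 C


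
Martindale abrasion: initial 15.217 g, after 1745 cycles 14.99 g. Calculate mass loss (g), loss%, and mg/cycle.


Mass loss = 0.227 g
Loss = 1.49%
Rate = 0.130 mg/cycle


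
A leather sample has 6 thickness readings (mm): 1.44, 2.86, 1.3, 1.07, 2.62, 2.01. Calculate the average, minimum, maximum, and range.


Average = 1.88 mm
Min = 1.07 mm
Max = 2.86 mm
Range = 1.79 mm


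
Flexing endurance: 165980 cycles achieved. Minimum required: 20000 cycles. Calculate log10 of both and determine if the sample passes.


Achieved: log10 = 5.22
Required: log10 = 4.30
Passes: Yes


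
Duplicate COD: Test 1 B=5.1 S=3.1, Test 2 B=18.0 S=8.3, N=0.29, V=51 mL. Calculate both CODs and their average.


COD1 = 91.0 mg/L
COD2 = 441.3 mg/L
Average = 266.2 mg/L

COD1 = (5.1 - 3.1) x 0.29 x 8000 / 51 = 91.0 mg/L
COD2 = (18.0 - 8.3) x 0.29 x 8000 / 51 = 441.3 mg/L
Average = (91.0 + 441.3) / 2 = 266.2 mg/L


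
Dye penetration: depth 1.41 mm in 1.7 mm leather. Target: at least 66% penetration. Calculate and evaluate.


Penetration = 1.41 / 1.7 x 100 = 82.9%
Target: 66%
Meets target: Yes


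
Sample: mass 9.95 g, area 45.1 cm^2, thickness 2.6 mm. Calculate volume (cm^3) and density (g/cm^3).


Volume = 11.726 cm^3
Density = 0.849 g/cm^3


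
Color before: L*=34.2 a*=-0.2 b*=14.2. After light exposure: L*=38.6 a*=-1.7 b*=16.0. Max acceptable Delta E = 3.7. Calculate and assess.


Delta E = 4.98
Passes: No

dL = 4.4, da = -1.5, db = 1.8
dE = sqrt((4.4)^2 + (-1.5)^2 + (1.8)^2) = 4.98
Max = 3.7
Passes: No


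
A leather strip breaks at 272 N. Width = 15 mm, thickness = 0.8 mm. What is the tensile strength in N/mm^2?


22.67 N/mm^2


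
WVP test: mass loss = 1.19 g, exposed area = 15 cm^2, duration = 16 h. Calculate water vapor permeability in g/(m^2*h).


49.58 g/(m^2*h)


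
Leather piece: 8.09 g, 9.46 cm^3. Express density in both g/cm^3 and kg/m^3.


Density = 8.09 / 9.46 = 0.855 g/cm^3
Convert: 0.855 x 1000 = 855 kg/m^3


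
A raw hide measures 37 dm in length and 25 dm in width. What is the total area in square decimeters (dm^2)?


925 dm^2

Area = length x width
Area = 37 x 25 = 925 dm^2


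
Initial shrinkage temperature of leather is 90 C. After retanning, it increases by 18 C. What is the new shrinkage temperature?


108 C

New Ts = 90 + 18 = 108 C


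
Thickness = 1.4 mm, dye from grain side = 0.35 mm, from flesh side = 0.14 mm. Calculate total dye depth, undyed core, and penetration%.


Total dyed = 0.49 mm
Undyed core = 0.91 mm
Penetration = 35.0%


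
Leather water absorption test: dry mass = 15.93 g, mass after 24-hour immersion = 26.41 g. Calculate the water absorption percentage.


65.8%

Water absorbed = 26.41 - 15.93 = 10.48 g
WA% = 10.48 / 15.93 x 100 = 65.8%


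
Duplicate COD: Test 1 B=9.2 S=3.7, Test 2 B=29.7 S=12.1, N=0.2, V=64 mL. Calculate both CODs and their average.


COD1 = 137.5 mg/L
COD2 = 440.0 mg/L
Average = 288.8 mg/L


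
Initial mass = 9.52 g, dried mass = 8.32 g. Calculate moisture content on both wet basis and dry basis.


Wet basis = 12.6%
Dry basis = 14.4%

Moisture lost = 9.52 - 8.32 = 1.20 g
Wet basis MC = 1.20 / 9.52 x 100 = 12.6%
Dry basis MC = 1.20 / 8.32 x 100 = 14.4%


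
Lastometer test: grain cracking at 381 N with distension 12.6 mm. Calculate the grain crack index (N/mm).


30.2 N/mm


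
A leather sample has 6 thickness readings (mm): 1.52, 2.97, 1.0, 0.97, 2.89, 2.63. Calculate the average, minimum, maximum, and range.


Sum = 11.98
Average = 11.98 / 6 = 2.00 mm
Minimum = 0.97 mm
Maximum = 2.97 mm
Range = 2.97 - 0.97 = 2.00 mm


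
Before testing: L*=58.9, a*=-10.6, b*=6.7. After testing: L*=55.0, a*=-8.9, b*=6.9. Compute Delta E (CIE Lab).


dL = 55.0 - 58.9 = -3.9
da = -8.9 - (-10.6) = 1.7
db = 6.9 - 6.7 = 0.2
dE = sqrt((-3.9)^2 + (1.7)^2 + (0.2)^2) = 4.26


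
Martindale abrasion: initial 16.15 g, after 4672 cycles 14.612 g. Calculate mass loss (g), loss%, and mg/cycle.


Loss = 16.15 - 14.612 = 1.538 g
Loss% = 1.538 / 16.15 x 100 = 9.52%
Rate = 1.538 / 4672 x 1000 = 0.329 mg/cycle


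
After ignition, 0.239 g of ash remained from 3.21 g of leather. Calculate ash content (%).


7.45%


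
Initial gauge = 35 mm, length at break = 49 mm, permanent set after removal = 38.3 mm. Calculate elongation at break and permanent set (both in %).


Elongation at break = 40.0%
Permanent set = 9.4%

Elongation at break = (49 - 35) / 35 x 100 = 40.0%
Permanent set = (38.3 - 35) / 35 x 100 = 9.4%


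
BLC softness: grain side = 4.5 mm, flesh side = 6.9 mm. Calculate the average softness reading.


5.70 mm

Average = (4.5 + 6.9) / 2
Average = 5.70 mm


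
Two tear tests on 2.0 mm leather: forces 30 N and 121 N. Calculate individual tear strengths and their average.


Tear 1 = 30 / 2.0 = 15.0 N/mm
Tear 2 = 121 / 2.0 = 60.5 N/mm
Average = (15.0 + 60.5) / 2 = 37.8 N/mm


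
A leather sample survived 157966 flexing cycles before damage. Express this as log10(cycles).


5.20

log10(157966) = 5.20


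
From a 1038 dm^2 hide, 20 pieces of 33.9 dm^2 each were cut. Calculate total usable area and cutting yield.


Total usable = 20 x 33.9 = 678.0 dm^2
Yield = 678.0 / 1038 x 100 = 65.3%


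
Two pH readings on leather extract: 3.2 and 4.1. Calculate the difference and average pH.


Difference = 0.9
Average pH = 3.65

Difference = |3.2 - 4.1| = 0.9
Average = (3.2 + 4.1) / 2 = 3.65


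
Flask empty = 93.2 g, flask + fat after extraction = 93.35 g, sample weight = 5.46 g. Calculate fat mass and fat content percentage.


Fat mass = 0.15 g
Fat content = 2.7%


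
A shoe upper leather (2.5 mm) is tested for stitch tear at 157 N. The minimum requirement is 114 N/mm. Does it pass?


STS = 157 / 2.5 = 62.8 N/mm
Minimum required: 114 N/mm
Passes: No


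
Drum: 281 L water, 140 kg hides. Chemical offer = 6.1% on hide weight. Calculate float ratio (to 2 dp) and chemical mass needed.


Float ratio = 2.01
Chemical needed = 8.54 kg

Float ratio = 281 / 140 = 2.01
Chemical = 140 x 6.1 / 100 = 8.54 kg


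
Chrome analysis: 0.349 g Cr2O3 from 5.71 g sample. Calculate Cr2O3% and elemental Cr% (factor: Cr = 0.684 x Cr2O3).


Cr2O3% = 0.349 / 5.71 x 100 = 6.11%
Cr% = 6.11 x 0.684 = 4.18%


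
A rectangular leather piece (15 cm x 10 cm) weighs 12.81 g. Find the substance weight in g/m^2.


Area = 15 x 10 = 150 cm^2
SW = 12.81 / 150 x 10000 = 854.0 g/m^2
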